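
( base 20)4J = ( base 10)99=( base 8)143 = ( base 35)2t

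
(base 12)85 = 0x65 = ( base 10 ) 101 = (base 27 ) 3k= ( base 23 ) 49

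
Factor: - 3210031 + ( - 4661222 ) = -3^1*13^1*201827^1 = - 7871253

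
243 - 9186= -8943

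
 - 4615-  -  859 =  - 3756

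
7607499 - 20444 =7587055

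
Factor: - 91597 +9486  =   - 157^1*523^1 = - 82111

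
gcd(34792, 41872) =8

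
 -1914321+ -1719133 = - 3633454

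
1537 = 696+841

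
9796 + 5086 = 14882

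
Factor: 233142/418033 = 2^1 * 3^1*7^1*11^( - 1) * 13^1 *89^(-1) = 546/979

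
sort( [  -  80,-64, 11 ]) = [ - 80, - 64, 11]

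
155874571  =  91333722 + 64540849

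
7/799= 7/799 = 0.01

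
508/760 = 127/190 = 0.67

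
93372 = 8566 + 84806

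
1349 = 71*19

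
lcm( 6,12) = 12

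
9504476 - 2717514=6786962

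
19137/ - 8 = -19137/8 = - 2392.12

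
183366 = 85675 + 97691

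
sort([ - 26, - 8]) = [- 26,-8] 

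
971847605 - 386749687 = 585097918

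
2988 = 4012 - 1024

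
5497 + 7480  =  12977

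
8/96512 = 1/12064=0.00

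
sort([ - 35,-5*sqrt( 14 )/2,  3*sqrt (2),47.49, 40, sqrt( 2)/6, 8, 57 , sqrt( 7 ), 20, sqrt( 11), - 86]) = [  -  86, - 35, - 5*sqrt( 14 ) /2, sqrt( 2 )/6, sqrt( 7 ),sqrt( 11),3*sqrt (2), 8,20 , 40 , 47.49,57]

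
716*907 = 649412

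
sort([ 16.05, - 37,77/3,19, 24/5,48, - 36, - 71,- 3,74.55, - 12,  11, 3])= [ - 71, - 37,-36, - 12 , - 3,3, 24/5, 11 , 16.05,  19, 77/3, 48, 74.55 ] 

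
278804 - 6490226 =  - 6211422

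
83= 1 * 83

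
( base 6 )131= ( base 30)1P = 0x37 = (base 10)55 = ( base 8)67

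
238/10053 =238/10053 = 0.02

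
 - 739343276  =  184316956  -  923660232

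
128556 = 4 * 32139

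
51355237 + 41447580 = 92802817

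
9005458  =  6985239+2020219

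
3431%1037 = 320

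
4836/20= 241 + 4/5=241.80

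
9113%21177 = 9113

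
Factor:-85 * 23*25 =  - 48875=   - 5^3*17^1*23^1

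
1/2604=1/2604 = 0.00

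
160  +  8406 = 8566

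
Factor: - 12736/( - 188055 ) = 2^6*3^( - 3)*5^( -1)*7^( - 1) = 64/945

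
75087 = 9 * 8343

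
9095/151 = 60 + 35/151 = 60.23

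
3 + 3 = 6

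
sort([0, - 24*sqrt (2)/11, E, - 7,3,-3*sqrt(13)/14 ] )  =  [-7, - 24* sqrt(2 ) /11,- 3*sqrt( 13)/14, 0,E, 3] 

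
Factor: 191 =191^1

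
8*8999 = 71992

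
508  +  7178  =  7686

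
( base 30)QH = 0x31D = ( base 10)797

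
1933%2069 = 1933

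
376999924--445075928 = 822075852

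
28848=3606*8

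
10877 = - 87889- - 98766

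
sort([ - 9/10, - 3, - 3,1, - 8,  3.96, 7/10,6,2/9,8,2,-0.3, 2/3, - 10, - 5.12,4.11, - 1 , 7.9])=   [ - 10,-8,- 5.12, - 3, - 3, - 1, - 9/10, - 0.3, 2/9 , 2/3,7/10, 1,  2, 3.96,  4.11, 6,7.9, 8 ]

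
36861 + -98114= - 61253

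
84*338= 28392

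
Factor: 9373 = 7^1*13^1*103^1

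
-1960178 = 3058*(  -  641) 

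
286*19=5434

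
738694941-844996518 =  - 106301577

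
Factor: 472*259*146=2^4*7^1*37^1 *59^1*73^1 = 17848208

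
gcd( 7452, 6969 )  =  69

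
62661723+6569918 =69231641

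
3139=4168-1029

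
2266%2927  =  2266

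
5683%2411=861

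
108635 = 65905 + 42730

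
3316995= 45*73711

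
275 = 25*11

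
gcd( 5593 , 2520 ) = 7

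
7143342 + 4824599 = 11967941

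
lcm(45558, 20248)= 182232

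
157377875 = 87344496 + 70033379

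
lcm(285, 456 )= 2280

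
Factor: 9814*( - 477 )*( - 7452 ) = 2^3*3^6*7^1*23^1*53^1*701^1 = 34884883656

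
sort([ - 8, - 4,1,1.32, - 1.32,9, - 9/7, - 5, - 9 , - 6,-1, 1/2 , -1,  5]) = [ - 9,-8, - 6,-5, - 4,-1.32, - 9/7, - 1 , - 1,1/2,1, 1.32,  5,  9]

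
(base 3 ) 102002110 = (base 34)6XR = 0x1f95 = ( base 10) 8085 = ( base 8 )17625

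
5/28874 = 5/28874=0.00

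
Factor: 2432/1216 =2^1  =  2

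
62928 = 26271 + 36657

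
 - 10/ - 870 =1/87 = 0.01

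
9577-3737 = 5840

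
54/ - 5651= - 1 +5597/5651= - 0.01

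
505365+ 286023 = 791388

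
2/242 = 1/121= 0.01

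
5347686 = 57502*93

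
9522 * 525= 4999050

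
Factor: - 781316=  - 2^2*195329^1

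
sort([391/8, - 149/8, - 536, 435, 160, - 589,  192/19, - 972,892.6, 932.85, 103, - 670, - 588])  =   [ - 972,- 670, - 589, - 588,  -  536,  -  149/8, 192/19,  391/8, 103,160, 435, 892.6, 932.85]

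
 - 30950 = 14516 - 45466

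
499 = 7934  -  7435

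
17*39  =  663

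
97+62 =159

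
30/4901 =30/4901 = 0.01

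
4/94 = 2/47  =  0.04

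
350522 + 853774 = 1204296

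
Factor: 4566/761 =2^1*3^1 = 6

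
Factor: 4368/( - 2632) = -78/47= -2^1* 3^1*13^1 *47^ ( - 1 )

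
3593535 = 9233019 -5639484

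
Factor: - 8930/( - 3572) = 2^( - 1)*5^1 = 5/2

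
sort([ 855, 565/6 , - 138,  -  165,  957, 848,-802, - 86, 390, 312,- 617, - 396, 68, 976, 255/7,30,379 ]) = [  -  802, - 617, - 396, - 165, - 138,-86,30 , 255/7, 68, 565/6,  312, 379, 390, 848,855, 957, 976 ] 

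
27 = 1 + 26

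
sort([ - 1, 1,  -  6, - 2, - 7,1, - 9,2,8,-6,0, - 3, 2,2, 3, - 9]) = [ - 9, - 9, - 7, - 6,-6,-3, -2, - 1, 0, 1,1, 2,2,2,  3, 8]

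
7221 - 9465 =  - 2244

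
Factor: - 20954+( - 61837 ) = -3^2*9199^1 = -82791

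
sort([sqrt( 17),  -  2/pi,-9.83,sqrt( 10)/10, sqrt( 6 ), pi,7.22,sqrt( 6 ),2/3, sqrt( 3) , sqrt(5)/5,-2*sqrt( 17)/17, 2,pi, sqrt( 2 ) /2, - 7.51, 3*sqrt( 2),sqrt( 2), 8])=[ -9.83,-7.51 ,-2/pi, - 2*sqrt( 17)/17, sqrt(10 ) /10, sqrt( 5 ) /5, 2/3,sqrt( 2 )/2, sqrt(2), sqrt( 3), 2, sqrt( 6), sqrt( 6), pi, pi, sqrt( 17 ) , 3*sqrt(2), 7.22,8]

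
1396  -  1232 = 164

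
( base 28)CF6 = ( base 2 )10011001101010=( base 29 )BK3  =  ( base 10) 9834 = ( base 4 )2121222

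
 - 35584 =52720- 88304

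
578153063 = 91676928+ 486476135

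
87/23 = 3+18/23 = 3.78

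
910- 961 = -51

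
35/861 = 5/123 = 0.04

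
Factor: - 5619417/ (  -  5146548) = 1873139/1715516  =  2^(-2)*11^ (  -  1)*29^1*127^(-1 )*307^( - 1)*64591^1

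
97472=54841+42631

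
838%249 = 91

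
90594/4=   22648+1/2= 22648.50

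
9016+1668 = 10684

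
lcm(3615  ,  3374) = 50610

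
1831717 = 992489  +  839228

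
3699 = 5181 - 1482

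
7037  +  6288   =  13325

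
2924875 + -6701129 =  - 3776254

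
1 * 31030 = 31030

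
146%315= 146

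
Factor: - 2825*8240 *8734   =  -2^5*5^3*11^1*103^1 * 113^1*397^1 = - 203310052000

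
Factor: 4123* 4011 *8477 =3^1*7^4*19^1*31^1*173^1*191^1 = 140187141381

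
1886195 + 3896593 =5782788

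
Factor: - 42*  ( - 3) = 2^1*3^2*7^1 = 126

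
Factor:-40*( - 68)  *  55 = 149600= 2^5*5^2*11^1*17^1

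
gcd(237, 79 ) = 79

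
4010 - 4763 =- 753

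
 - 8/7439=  - 8/7439 = - 0.00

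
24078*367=8836626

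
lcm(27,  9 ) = 27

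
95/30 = 19/6 = 3.17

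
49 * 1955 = 95795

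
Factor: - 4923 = -3^2*547^1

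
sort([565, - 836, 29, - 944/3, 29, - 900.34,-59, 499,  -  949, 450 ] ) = [ - 949, - 900.34, - 836, - 944/3,-59, 29, 29, 450 , 499,565]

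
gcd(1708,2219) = 7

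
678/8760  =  113/1460 = 0.08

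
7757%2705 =2347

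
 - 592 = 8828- 9420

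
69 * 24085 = 1661865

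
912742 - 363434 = 549308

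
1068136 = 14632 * 73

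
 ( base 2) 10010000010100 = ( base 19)16B2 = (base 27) ci2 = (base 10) 9236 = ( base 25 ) ejb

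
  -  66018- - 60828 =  - 5190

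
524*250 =131000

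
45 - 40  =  5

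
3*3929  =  11787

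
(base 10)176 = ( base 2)10110000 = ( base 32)5g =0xb0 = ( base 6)452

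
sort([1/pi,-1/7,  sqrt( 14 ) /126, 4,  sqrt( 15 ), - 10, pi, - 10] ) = [ - 10, - 10, - 1/7,  sqrt( 14 ) /126,1/pi, pi, sqrt( 15 ), 4]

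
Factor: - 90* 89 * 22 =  - 2^2 * 3^2*5^1 * 11^1*89^1=-176220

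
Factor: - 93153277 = - 7^1*53^1 * 251087^1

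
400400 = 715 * 560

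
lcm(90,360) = 360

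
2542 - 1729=813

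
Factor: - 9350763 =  - 3^1*157^1*19853^1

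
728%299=130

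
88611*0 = 0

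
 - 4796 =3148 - 7944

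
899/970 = 899/970= 0.93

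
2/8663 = 2/8663 = 0.00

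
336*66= 22176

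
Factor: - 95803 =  - 95803^1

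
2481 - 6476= - 3995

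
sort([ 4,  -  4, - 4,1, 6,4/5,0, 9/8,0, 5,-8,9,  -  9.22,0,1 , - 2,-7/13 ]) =[ - 9.22 ,- 8, - 4,-4, - 2, - 7/13,0, 0,0,4/5,1,1,9/8,4,  5,6,  9] 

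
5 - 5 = 0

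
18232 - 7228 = 11004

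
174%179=174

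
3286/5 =3286/5 = 657.20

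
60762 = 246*247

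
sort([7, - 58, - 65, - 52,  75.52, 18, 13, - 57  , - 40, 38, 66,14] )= [ - 65, - 58,- 57, - 52,  -  40, 7,  13,14, 18,38,66,  75.52 ]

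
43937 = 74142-30205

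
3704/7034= 1852/3517 = 0.53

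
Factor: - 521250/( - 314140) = 2^( - 1 )*3^1*5^3*113^ ( - 1)  =  375/226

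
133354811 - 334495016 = -201140205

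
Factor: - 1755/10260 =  - 2^(-2) * 13^1*19^( - 1) = - 13/76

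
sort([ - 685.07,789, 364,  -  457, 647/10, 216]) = [  -  685.07 , - 457, 647/10,216 , 364, 789]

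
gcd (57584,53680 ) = 976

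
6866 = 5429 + 1437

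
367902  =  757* 486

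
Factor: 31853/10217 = 53/17=17^( - 1)*53^1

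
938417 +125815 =1064232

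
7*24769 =173383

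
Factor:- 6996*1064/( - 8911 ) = 2^5*3^1*11^1*53^1*67^( - 1) = 55968/67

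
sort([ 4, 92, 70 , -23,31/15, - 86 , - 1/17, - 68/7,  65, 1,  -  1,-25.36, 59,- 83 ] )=[-86, - 83, - 25.36,  -  23, - 68/7 ,-1 , - 1/17 , 1,31/15, 4, 59,65,  70,92] 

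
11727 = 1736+9991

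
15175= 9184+5991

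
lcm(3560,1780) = 3560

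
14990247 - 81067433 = -66077186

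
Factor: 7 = 7^1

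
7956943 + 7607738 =15564681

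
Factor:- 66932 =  - 2^2*29^1*577^1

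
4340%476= 56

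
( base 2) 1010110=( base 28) 32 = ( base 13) 68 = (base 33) 2k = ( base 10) 86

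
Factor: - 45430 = - 2^1*5^1* 7^1*11^1 * 59^1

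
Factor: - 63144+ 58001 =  - 37^1 *139^1  =  - 5143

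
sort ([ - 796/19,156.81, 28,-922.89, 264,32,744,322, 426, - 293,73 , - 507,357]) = [ - 922.89,- 507, - 293, - 796/19,28, 32,73, 156.81,264, 322,  357,426 , 744] 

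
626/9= 626/9=69.56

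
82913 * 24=1989912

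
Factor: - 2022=-2^1*3^1*337^1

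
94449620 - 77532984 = 16916636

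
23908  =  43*556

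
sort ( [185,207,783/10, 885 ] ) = [783/10 , 185,207,  885 ] 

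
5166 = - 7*( - 738)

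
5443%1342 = 75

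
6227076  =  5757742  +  469334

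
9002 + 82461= 91463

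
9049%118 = 81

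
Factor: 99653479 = 99653479^1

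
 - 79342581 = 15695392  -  95037973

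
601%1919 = 601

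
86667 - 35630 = 51037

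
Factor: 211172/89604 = 3^( - 2)*13^1*19^ (-1)*31^1  =  403/171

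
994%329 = 7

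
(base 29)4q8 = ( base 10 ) 4126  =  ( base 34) 3JC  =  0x101e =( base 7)15013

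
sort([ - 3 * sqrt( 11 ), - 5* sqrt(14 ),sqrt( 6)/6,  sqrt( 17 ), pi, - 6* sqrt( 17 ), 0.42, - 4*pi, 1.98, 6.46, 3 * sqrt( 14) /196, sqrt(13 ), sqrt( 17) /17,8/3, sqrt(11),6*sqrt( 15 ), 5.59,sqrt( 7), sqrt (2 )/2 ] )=[ - 6 * sqrt(17 ),-5 * sqrt(14 ), - 4 *pi, - 3*sqrt( 11 ),  3*sqrt( 14 ) /196,sqrt( 17) /17 , sqrt( 6 )/6, 0.42,sqrt(2 )/2, 1.98,sqrt( 7),8/3,pi, sqrt(11),  sqrt( 13) , sqrt( 17 ), 5.59, 6.46, 6 * sqrt( 15 )] 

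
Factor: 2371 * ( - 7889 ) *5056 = -94571564864 = - 2^6  *7^3  *  23^1 * 79^1*2371^1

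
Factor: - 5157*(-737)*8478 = 32222410902 = 2^1*3^6*11^1*67^1*157^1* 191^1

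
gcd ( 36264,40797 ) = 4533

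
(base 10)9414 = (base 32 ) 966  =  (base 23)HI7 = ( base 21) 1076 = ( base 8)22306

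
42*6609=277578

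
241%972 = 241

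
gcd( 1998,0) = 1998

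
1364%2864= 1364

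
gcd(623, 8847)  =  1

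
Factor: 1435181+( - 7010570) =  - 3^1*563^1*3301^1 = - 5575389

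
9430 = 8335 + 1095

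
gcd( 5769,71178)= 3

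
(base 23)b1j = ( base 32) 5N5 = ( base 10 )5861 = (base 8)13345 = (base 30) 6fb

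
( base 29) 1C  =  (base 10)41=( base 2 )101001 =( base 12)35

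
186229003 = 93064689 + 93164314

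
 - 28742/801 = -28742/801=-35.88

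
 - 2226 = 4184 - 6410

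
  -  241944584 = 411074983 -653019567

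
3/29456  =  3/29456 = 0.00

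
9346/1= 9346 = 9346.00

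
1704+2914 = 4618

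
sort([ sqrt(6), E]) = [sqrt( 6),E]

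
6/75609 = 2/25203 = 0.00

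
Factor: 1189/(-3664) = -2^(-4)*29^1*41^1*229^ ( -1)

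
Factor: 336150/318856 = 168075/159428 = 2^( - 2)*3^4 *5^2 * 83^1*39857^ ( - 1)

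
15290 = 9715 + 5575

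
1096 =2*548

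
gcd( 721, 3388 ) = 7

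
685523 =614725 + 70798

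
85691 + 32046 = 117737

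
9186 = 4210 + 4976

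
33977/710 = 47+607/710 = 47.85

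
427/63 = 61/9 = 6.78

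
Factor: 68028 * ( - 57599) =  - 3918344772 = - 2^2*3^1 * 239^1*241^1*5669^1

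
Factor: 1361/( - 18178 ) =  - 2^( - 1)*61^( - 1)*149^( - 1 )*1361^1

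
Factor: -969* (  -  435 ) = 421515=3^2*5^1*17^1*19^1*29^1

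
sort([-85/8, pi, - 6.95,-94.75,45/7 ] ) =[ - 94.75, - 85/8, -6.95,pi,45/7] 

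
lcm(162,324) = 324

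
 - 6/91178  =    -  3/45589 = -  0.00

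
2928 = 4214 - 1286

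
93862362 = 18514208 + 75348154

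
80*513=41040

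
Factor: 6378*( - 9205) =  - 2^1*3^1*5^1 * 7^1*263^1 *1063^1 = - 58709490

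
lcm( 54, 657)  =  3942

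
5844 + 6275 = 12119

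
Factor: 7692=2^2 * 3^1*641^1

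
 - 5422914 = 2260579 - 7683493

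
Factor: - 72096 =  - 2^5*3^1*751^1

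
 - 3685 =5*( - 737 )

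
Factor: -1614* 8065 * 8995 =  - 2^1*3^1*5^2 * 7^1 * 257^1 * 269^1 * 1613^1   =  - 117087105450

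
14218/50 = 284 + 9/25 =284.36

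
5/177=5/177= 0.03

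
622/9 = 622/9 =69.11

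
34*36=1224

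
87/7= 87/7 = 12.43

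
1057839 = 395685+662154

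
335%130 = 75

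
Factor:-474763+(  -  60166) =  - 53^1 *10093^1 = -534929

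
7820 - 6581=1239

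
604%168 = 100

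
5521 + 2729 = 8250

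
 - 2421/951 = - 807/317 = - 2.55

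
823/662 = 1 + 161/662 = 1.24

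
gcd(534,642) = 6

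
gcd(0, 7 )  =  7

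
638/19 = 33 + 11/19 = 33.58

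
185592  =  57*3256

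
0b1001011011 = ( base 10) 603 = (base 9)740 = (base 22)159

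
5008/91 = 5008/91 =55.03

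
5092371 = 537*9483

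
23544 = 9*2616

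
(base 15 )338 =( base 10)728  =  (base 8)1330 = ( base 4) 23120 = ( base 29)p3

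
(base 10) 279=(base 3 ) 101100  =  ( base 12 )1B3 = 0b100010111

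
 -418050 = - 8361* 50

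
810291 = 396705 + 413586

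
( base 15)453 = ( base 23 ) 1jc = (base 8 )1722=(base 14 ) 4dc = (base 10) 978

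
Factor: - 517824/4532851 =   -  16704/146221 = -2^6*3^2 * 29^1 * 146221^(-1 ) 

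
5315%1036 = 135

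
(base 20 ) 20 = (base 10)40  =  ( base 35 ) 15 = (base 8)50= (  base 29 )1b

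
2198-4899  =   - 2701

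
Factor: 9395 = 5^1*1879^1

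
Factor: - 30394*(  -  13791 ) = 2^1*3^1*7^1*13^1*167^1 * 4597^1 = 419163654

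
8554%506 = 458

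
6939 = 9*771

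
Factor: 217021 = 7^2*43^1*103^1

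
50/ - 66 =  - 25/33 = - 0.76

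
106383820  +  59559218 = 165943038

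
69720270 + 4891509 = 74611779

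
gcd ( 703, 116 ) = 1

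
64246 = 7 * 9178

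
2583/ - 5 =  - 517 + 2/5 = - 516.60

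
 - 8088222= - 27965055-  - 19876833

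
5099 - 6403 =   -  1304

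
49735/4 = 12433 + 3/4 = 12433.75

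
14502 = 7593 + 6909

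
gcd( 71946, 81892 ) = 2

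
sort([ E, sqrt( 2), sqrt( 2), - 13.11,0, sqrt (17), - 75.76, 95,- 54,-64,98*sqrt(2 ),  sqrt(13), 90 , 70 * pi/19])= [ - 75.76,-64, - 54, - 13.11 , 0 , sqrt(2 ),sqrt(2),E, sqrt(13),sqrt(17), 70*pi/19, 90,  95 , 98*  sqrt(2)]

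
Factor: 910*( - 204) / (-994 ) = 13260/71  =  2^2*3^1 * 5^1 * 13^1*17^1 * 71^ ( - 1)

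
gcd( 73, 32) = 1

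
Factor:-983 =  -983^1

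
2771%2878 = 2771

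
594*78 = 46332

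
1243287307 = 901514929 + 341772378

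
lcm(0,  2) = 0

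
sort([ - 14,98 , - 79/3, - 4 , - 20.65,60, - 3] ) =[ - 79/3,  -  20.65, - 14, - 4, - 3,60,98 ]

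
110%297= 110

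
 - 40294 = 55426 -95720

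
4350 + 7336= 11686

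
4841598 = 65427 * 74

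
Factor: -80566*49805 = - 4012589630 = -2^1*5^1*7^1*1423^1 * 40283^1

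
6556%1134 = 886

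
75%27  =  21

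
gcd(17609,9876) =1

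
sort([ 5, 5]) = [5, 5]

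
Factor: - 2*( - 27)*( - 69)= - 3726 = - 2^1*3^4*23^1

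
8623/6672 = 8623/6672 = 1.29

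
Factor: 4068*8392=2^5*3^2*113^1 * 1049^1  =  34138656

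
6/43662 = 1/7277 = 0.00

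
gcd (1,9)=1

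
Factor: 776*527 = 408952 = 2^3*17^1*31^1*97^1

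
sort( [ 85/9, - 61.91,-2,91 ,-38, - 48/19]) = [ - 61.91, - 38, - 48/19, - 2, 85/9,91 ] 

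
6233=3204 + 3029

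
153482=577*266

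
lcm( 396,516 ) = 17028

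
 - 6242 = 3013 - 9255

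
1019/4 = 254 + 3/4 = 254.75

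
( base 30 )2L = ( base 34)2D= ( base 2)1010001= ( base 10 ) 81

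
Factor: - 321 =  -  3^1*107^1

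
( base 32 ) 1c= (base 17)2a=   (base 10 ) 44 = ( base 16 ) 2c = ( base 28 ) 1g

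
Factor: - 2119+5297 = 3178 = 2^1*7^1*227^1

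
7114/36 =197 +11/18 =197.61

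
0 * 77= 0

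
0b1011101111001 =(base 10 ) 6009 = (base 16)1779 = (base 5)143014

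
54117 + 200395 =254512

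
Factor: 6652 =2^2 * 1663^1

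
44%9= 8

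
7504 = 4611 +2893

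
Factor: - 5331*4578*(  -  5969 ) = 2^1  *3^2*7^1 * 47^1 * 109^1*127^1 * 1777^1 =145675343142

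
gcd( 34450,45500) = 650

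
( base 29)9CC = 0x1ef9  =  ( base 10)7929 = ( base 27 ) ani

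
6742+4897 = 11639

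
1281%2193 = 1281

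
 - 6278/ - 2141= 6278/2141  =  2.93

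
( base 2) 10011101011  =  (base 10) 1259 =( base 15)58e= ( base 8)2353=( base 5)20014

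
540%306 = 234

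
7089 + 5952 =13041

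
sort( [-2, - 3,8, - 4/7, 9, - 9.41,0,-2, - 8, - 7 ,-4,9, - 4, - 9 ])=[ - 9.41,-9,-8, - 7, - 4,- 4,  -  3 , - 2,-2, - 4/7, 0 , 8, 9, 9]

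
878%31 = 10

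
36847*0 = 0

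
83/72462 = 83/72462 = 0.00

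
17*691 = 11747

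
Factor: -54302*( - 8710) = 472970420 = 2^2*5^1*13^1*19^1*67^1*1429^1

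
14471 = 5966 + 8505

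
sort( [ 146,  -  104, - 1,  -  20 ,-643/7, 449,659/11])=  [ - 104,-643/7,-20, - 1, 659/11 , 146 , 449]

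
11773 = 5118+6655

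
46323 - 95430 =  - 49107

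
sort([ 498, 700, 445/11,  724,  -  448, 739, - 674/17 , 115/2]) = [-448, - 674/17, 445/11, 115/2, 498, 700, 724 , 739 ]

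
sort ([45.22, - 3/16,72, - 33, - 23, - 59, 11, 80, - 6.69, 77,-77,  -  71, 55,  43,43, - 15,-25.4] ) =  [-77, - 71, - 59,-33, - 25.4, - 23, - 15, - 6.69, - 3/16,11, 43,  43, 45.22,  55,72,77,80] 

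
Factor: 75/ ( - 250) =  - 3/10 = -2^ (-1) * 3^1  *  5^( - 1)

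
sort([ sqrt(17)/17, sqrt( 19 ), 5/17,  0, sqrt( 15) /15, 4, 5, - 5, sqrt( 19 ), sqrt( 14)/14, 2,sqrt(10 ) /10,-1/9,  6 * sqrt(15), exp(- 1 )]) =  [-5,-1/9, 0, sqrt(17)/17, sqrt(15 )/15,sqrt(14 ) /14, 5/17,sqrt(10) /10, exp( - 1),  2, 4, sqrt( 19), sqrt(19), 5,  6 * sqrt( 15) ] 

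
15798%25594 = 15798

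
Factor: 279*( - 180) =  - 2^2*3^4* 5^1*31^1 = - 50220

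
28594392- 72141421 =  - 43547029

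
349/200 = 349/200=1.75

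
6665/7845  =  1333/1569=0.85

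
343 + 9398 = 9741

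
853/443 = 1 + 410/443= 1.93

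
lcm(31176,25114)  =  904104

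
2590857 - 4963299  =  - 2372442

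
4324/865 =4 + 864/865 = 5.00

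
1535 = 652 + 883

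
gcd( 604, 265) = 1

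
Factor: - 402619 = -7^1*113^1*509^1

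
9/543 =3/181 = 0.02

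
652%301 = 50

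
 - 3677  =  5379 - 9056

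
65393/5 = 65393/5 = 13078.60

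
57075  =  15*3805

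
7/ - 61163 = -1 + 61156/61163 = -  0.00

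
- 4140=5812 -9952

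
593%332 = 261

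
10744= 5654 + 5090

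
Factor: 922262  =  2^1*11^2*37^1*103^1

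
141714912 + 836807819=978522731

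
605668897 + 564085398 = 1169754295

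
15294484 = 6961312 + 8333172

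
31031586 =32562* 953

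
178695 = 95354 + 83341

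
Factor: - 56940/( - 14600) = 39/10  =  2^(  -  1 )* 3^1*5^( - 1)*13^1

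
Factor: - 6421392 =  - 2^4 * 3^2*19^1*2347^1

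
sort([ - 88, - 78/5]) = [ - 88,-78/5] 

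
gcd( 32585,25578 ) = 49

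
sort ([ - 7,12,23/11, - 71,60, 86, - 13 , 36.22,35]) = [ - 71, - 13, - 7,23/11,12,35,  36.22,60,86] 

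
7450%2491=2468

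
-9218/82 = -4609/41 = - 112.41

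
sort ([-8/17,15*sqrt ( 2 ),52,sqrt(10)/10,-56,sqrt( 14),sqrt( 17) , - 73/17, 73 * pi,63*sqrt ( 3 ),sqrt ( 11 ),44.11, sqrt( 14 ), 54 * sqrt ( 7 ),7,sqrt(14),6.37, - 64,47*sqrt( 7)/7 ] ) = [ -64,-56,-73/17 , - 8/17,  sqrt( 10 )/10,sqrt(11 ),sqrt( 14), sqrt(14 ), sqrt( 14),sqrt( 17 ),6.37,7,47*sqrt(7)/7,15*sqrt( 2 ),44.11, 52, 63*sqrt ( 3),54*sqrt( 7),73*pi]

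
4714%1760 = 1194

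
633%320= 313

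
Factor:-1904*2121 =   -  4038384 =-  2^4*3^1*7^2*17^1*101^1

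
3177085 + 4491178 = 7668263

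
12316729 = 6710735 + 5605994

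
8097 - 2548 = 5549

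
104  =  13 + 91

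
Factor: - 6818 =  - 2^1* 7^1*487^1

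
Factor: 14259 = 3^1 * 7^2*97^1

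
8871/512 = 17 +167/512 = 17.33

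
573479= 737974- 164495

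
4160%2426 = 1734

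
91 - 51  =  40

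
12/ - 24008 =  - 1 + 5999/6002 = - 0.00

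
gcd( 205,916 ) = 1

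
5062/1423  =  3+793/1423  =  3.56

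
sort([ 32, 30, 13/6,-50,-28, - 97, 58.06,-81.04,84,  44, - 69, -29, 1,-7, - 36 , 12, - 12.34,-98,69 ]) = [ - 98, - 97 , - 81.04,-69 ,-50 , - 36 ,-29, - 28,-12.34, -7,1,13/6, 12, 30, 32,44, 58.06,69, 84 ] 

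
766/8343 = 766/8343  =  0.09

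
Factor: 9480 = 2^3*3^1*5^1*79^1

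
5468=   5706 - 238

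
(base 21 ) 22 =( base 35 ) 19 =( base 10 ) 44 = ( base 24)1K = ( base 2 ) 101100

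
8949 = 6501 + 2448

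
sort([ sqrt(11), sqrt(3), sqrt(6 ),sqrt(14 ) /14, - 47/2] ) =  [-47/2  ,  sqrt( 14)/14, sqrt( 3),sqrt(6 ), sqrt(11) ] 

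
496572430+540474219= 1037046649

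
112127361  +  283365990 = 395493351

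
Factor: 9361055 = 5^1*11^1*29^1 * 5869^1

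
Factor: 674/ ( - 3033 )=-2^1 * 3^(-2)=-  2/9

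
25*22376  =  559400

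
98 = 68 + 30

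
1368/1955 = 1368/1955 = 0.70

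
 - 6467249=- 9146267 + 2679018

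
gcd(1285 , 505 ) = 5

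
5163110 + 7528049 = 12691159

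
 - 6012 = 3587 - 9599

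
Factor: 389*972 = 378108=2^2 * 3^5*389^1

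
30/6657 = 10/2219 = 0.00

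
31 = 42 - 11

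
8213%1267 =611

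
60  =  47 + 13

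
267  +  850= 1117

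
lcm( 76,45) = 3420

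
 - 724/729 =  - 724/729 = - 0.99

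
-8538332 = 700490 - 9238822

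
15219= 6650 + 8569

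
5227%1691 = 154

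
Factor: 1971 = 3^3*73^1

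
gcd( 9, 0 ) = 9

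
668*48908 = 32670544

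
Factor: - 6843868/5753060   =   - 1710967/1438265 = -5^(-1)*149^1*179^( - 1 )*1607^ ( - 1 )*11483^1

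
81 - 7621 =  - 7540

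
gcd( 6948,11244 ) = 12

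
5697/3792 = 1 + 635/1264=   1.50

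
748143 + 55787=803930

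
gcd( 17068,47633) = 1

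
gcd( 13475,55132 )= 77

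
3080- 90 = 2990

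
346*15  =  5190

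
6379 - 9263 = -2884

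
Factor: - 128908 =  - 2^2 * 13^1 * 37^1*67^1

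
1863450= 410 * 4545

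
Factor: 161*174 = 28014 = 2^1*3^1*7^1  *23^1 * 29^1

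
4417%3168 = 1249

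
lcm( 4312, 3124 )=306152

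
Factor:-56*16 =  - 2^7*7^1 = - 896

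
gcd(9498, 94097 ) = 1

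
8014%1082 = 440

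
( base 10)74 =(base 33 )28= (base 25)2O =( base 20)3e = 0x4a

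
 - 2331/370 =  - 7+7/10=-  6.30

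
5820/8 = 1455/2 = 727.50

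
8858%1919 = 1182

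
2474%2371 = 103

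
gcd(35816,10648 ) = 968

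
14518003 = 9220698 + 5297305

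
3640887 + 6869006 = 10509893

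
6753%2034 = 651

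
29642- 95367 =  - 65725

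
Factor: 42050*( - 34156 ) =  - 1436259800 = - 2^3*5^2*29^2*8539^1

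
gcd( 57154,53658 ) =2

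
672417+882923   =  1555340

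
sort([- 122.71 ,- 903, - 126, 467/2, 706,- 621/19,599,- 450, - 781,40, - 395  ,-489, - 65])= [-903, -781, - 489, - 450,-395, - 126, - 122.71, - 65, -621/19,40,467/2,599,706 ]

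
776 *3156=2449056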